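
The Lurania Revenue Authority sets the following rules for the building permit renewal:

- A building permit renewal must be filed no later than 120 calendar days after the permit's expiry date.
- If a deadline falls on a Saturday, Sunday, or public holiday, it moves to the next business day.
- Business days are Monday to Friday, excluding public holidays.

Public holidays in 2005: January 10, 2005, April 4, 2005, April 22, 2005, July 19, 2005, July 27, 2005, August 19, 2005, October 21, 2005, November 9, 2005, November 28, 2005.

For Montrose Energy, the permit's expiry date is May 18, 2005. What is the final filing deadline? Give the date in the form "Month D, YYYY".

September 15, 2005

From May 18, 2005, 120 calendar days later is September 15, 2005.
September 15, 2005 (Thursday) is already a business day.
The final due date is September 15, 2005.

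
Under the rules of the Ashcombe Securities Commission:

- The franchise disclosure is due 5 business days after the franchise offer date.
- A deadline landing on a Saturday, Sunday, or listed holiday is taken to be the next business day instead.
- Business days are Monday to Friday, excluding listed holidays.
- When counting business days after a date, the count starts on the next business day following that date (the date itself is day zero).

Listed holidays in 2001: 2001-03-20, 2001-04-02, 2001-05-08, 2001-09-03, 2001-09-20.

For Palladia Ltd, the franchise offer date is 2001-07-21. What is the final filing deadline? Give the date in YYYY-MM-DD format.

Counting 5 business days after 2001-07-21 (skipping weekends and listed holidays) reaches 2001-07-27.
2001-07-27 is a Friday and not a listed holiday, so it stands.
So the filing is due 2001-07-27.

2001-07-27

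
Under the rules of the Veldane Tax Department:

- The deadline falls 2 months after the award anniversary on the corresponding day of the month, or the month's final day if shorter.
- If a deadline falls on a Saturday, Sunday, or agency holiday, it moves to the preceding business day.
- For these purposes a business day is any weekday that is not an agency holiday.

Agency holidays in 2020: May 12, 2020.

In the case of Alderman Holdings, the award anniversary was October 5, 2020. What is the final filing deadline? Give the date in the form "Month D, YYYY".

2 months after October 5, 2020, on the same day of the month, is December 5, 2020.
Because December 5, 2020 is a Saturday, the deadline becomes December 4, 2020 (Friday).
Deadline: December 4, 2020.

December 4, 2020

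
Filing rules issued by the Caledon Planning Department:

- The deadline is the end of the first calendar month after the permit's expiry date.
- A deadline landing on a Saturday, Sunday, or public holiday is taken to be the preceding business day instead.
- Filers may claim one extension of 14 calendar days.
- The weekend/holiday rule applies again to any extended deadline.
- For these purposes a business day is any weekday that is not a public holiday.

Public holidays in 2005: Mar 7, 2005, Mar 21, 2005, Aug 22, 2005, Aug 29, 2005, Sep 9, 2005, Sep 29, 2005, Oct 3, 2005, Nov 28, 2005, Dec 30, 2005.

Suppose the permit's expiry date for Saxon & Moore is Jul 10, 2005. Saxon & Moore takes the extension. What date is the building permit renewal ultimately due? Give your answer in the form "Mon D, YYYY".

Sep 14, 2005

The first month after Jul 10, 2005 is August 2005, whose last day is Aug 31, 2005.
Aug 31, 2005 is a Wednesday and not a listed holiday, so it stands.
Applying the 14-calendar-day extension: Aug 31, 2005 + 14 days = Sep 14, 2005.
Sep 14, 2005 (Wednesday) is already a business day.
The final due date is Sep 14, 2005.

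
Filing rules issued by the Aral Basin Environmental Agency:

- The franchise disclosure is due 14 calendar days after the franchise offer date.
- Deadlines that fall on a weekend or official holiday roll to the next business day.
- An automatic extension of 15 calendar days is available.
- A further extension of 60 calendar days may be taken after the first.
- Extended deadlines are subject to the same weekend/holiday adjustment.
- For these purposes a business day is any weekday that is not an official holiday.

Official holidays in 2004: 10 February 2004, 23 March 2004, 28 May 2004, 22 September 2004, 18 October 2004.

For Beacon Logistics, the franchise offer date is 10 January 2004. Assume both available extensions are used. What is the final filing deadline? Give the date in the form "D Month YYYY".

12 April 2004

Adding 14 calendar days to 10 January 2004 gives 24 January 2004.
Because 24 January 2004 is a Saturday, the deadline becomes 26 January 2004 (Monday).
With the 15-day extension, 26 January 2004 becomes 10 February 2004.
Because 10 February 2004 is a listed holiday, the deadline becomes 11 February 2004 (Wednesday).
Add the 60 calendar-day extension to 11 February 2004: 11 April 2004.
Because 11 April 2004 is a Sunday, the deadline becomes 12 April 2004 (Monday).
Final deadline: 12 April 2004.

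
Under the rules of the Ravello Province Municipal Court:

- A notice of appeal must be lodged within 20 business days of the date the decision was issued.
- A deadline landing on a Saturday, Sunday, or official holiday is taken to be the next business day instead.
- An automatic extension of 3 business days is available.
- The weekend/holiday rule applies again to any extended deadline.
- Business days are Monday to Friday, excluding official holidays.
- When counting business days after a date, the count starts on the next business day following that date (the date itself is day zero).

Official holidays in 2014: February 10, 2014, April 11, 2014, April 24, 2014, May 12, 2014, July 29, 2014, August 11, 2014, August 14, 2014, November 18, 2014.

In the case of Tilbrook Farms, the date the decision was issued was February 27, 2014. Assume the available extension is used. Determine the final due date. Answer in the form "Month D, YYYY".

20 business days after February 27, 2014, excluding weekends and holidays, is March 27, 2014.
March 27, 2014 (Thursday) is already a business day.
The 3-business-day extension runs from March 27, 2014 to April 1, 2014.
April 1, 2014 is a Tuesday and not a listed holiday, so it stands.
The final due date is April 1, 2014.

April 1, 2014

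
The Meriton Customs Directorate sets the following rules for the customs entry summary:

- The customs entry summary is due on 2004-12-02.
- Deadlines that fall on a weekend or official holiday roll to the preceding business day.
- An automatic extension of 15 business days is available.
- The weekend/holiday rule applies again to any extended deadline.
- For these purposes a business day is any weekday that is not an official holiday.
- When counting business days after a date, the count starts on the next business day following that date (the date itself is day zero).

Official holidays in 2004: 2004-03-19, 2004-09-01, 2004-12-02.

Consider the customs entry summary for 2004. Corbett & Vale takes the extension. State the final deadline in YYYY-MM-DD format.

The statutory due date is 2004-12-02.
2004-12-02 falls on a listed holiday. Rolling to the preceding business day gives 2004-12-01, a Wednesday.
Counting 15 further business days from 2004-12-01 reaches 2004-12-23.
2004-12-23 is a Thursday and not a listed holiday, so it stands.
Deadline: 2004-12-23.

2004-12-23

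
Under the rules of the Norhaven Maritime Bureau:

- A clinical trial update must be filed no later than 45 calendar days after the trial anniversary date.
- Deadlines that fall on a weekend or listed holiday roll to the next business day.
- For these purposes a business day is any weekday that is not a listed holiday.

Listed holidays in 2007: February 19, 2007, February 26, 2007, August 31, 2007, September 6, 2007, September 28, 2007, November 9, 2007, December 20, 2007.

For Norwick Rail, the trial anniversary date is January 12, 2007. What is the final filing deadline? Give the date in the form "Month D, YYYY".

45 calendar days after January 12, 2007 is February 26, 2007.
February 26, 2007 falls on a listed holiday. Rolling to the next business day gives February 27, 2007, a Tuesday.
The final due date is February 27, 2007.

February 27, 2007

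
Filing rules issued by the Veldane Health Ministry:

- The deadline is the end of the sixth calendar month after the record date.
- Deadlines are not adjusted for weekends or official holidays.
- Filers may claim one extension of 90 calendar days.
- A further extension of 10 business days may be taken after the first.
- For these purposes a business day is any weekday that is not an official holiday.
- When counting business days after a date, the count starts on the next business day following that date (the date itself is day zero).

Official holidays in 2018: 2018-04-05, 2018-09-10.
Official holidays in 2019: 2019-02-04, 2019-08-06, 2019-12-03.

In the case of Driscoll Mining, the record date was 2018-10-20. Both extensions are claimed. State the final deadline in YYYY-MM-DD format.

2019-08-13

The sixth month after 2018-10-20 is April 2019, whose last day is 2019-04-30.
No adjustment is made for weekends or holidays, so 2019-04-30 stands.
The 90-calendar-day extension moves the deadline from 2019-04-30 to 2019-07-29.
2019-07-29 falls on a Monday. The rules make no weekend/holiday allowance, so it remains 2019-07-29.
Counting 10 further business days from 2019-07-29 reaches 2019-08-13.
2019-08-13 is a Tuesday; no weekend or holiday adjustment applies.
Deadline: 2019-08-13.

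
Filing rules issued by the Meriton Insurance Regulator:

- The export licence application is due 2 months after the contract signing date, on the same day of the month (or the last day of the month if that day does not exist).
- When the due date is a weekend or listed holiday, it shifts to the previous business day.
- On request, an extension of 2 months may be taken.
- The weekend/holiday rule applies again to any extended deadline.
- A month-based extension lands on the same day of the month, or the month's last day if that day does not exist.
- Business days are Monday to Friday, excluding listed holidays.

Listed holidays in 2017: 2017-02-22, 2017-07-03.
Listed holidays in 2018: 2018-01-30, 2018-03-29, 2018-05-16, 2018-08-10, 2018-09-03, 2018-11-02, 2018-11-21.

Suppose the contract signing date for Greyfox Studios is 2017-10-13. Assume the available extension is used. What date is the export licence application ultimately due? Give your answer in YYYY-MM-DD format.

Moving 2 months forward from 2017-10-13 on the corresponding day gives 2017-12-13.
Since 2017-12-13 is a Wednesday and not a holiday, the date is unchanged.
Add 2 months to 2017-12-13: 2018-02-13.
2018-02-13 (Tuesday) is already a business day.
So the filing is due 2018-02-13.

2018-02-13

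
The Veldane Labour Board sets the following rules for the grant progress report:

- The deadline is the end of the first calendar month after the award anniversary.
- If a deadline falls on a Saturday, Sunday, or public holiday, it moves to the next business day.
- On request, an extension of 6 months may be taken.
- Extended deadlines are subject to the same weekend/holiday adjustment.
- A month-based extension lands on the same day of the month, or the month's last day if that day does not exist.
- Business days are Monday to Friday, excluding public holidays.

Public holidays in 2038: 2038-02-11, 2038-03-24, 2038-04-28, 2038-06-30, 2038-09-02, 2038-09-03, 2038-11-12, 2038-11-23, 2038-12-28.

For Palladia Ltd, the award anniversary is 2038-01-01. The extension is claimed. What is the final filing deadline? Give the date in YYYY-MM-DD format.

The first month after 2038-01-01 is February 2038, whose last day is 2038-02-28.
2038-02-28 is a Sunday, so it moves to the next business day, 2038-03-01 (Monday).
Applying the 6 months extension: 6 months after 2038-03-01 is 2038-09-01.
2038-09-01 falls on a Wednesday, which is a business day, so no adjustment is needed.
Final deadline: 2038-09-01.

2038-09-01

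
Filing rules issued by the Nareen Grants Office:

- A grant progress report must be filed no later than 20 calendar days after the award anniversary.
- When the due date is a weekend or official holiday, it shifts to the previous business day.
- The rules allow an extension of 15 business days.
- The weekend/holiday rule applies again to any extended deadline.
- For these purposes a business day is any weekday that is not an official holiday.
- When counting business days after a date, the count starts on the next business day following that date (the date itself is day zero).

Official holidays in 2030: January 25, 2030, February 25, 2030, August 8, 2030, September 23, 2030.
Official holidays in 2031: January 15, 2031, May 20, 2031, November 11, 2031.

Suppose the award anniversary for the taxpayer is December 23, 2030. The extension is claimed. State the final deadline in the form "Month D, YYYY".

Trigger date December 23, 2030 + 20 calendar days = January 12, 2031.
Because January 12, 2031 is a Sunday, the deadline becomes January 10, 2031 (Friday).
Applying the 15-business-day extension: 15 business days after January 10, 2031 is February 3, 2031.
February 3, 2031 is a Monday and not a listed holiday, so it stands.
Final deadline: February 3, 2031.

February 3, 2031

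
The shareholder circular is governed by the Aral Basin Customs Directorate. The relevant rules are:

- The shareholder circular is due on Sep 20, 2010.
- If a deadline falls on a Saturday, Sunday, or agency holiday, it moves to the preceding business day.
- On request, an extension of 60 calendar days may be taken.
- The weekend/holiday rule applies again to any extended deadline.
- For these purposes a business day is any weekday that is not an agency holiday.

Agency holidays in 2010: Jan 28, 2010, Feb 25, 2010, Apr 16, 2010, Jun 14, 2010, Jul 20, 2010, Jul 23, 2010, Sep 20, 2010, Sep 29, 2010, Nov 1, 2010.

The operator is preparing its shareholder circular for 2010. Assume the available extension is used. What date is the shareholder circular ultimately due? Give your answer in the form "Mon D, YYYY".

The stated deadline is Sep 20, 2010.
Sep 20, 2010 is a listed holiday, so it moves to the preceding business day, Sep 17, 2010 (Friday).
Add the 60 calendar-day extension to Sep 17, 2010: Nov 16, 2010.
Nov 16, 2010 is a Tuesday and not a listed holiday, so it stands.
So the filing is due Nov 16, 2010.

Nov 16, 2010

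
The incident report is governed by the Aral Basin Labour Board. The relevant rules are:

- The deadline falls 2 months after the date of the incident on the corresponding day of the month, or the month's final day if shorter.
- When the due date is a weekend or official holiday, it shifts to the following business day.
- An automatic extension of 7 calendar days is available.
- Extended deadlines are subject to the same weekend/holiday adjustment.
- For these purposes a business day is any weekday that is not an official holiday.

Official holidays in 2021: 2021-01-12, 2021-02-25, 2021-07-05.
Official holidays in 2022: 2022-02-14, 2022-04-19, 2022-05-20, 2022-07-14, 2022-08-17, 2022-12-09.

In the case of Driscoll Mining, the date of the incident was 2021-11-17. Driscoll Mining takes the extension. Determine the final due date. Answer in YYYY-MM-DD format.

2022-01-24

2 months after 2021-11-17, on the same day of the month, is 2022-01-17.
2022-01-17 falls on a Monday, which is a business day, so no adjustment is needed.
Add the 7 calendar-day extension to 2022-01-17: 2022-01-24.
2022-01-24 falls on a Monday, which is a business day, so no adjustment is needed.
The final due date is 2022-01-24.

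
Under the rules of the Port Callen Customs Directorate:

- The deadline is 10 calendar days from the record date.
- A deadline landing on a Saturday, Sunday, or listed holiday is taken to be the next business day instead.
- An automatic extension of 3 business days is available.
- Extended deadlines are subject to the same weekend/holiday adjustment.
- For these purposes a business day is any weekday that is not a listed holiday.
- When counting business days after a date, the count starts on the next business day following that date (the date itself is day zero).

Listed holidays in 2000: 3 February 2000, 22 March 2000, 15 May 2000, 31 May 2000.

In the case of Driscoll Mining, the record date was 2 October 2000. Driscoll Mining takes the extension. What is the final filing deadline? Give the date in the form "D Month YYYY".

Adding 10 calendar days to 2 October 2000 gives 12 October 2000.
12 October 2000 (Thursday) is already a business day.
The 3-business-day extension runs from 12 October 2000 to 17 October 2000.
17 October 2000 (Tuesday) is already a business day.
Deadline: 17 October 2000.

17 October 2000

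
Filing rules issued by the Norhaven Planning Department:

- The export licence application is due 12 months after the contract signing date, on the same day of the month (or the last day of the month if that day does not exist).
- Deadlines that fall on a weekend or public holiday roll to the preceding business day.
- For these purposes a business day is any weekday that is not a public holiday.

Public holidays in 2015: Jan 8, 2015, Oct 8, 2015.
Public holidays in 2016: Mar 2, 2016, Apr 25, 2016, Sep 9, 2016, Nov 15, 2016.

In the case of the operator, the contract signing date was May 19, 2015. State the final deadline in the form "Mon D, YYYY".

12 months after May 19, 2015, on the same day of the month, is May 19, 2016.
May 19, 2016 falls on a Thursday, which is a business day, so no adjustment is needed.
So the filing is due May 19, 2016.

May 19, 2016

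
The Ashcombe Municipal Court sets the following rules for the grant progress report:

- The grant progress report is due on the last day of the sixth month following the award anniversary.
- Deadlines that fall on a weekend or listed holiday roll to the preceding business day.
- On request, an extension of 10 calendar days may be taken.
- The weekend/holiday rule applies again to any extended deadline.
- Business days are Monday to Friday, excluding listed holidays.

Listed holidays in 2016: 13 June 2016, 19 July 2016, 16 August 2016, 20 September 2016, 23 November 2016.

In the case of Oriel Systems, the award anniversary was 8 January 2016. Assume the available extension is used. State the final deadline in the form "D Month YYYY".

8 August 2016

6 months after 8 January 2016 falls in July 2016; the last day of that month is 31 July 2016.
31 July 2016 is a Sunday, so it moves to the preceding business day, 29 July 2016 (Friday).
With the 10-day extension, 29 July 2016 becomes 8 August 2016.
8 August 2016 is a Monday and not a listed holiday, so it stands.
The final due date is 8 August 2016.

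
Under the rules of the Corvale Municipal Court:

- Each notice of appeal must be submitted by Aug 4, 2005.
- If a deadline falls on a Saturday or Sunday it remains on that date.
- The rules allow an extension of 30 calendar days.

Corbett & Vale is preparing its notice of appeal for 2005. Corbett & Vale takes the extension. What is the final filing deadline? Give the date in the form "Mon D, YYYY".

The statutory due date is Aug 4, 2005.
No adjustment is made for weekends or holidays, so Aug 4, 2005 stands.
With the 30-day extension, Aug 4, 2005 becomes Sep 3, 2005.
Sep 3, 2005 falls on a Saturday. The rules make no weekend/holiday allowance, so it remains Sep 3, 2005.
The final due date is Sep 3, 2005.

Sep 3, 2005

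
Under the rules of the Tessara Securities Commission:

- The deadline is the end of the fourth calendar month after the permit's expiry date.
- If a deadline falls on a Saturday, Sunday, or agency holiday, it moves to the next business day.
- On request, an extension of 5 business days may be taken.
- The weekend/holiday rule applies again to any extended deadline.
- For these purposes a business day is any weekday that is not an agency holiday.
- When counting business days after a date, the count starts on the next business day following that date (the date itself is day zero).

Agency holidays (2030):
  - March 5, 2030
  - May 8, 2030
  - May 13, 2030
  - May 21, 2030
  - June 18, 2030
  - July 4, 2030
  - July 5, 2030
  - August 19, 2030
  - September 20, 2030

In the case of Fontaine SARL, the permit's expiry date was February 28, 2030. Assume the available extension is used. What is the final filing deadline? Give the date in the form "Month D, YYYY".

July 10, 2030

The fourth month after February 28, 2030 is June 2030, whose last day is June 30, 2030.
Because June 30, 2030 is a Sunday, the deadline becomes July 1, 2030 (Monday).
Applying the 5-business-day extension: 5 business days after July 1, 2030 is July 10, 2030.
Since July 10, 2030 is a Wednesday and not a holiday, the date is unchanged.
The final due date is July 10, 2030.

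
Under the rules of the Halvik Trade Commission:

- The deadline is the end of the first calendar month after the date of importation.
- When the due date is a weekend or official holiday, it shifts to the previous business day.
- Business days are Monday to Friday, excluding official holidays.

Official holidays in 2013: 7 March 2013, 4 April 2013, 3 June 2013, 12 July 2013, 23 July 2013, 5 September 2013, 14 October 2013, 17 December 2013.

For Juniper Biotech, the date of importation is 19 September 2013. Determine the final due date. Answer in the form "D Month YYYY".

31 October 2013

1 month after 19 September 2013 falls in October 2013; the last day of that month is 31 October 2013.
31 October 2013 (Thursday) is already a business day.
Deadline: 31 October 2013.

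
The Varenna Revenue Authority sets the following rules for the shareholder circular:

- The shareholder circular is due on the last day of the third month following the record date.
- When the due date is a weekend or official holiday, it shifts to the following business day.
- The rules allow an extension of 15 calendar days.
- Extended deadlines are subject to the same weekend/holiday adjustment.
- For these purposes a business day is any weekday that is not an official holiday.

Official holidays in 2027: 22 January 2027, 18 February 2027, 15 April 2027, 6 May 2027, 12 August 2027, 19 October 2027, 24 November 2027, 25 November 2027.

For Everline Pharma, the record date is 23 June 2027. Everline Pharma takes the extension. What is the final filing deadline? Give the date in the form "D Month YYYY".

15 October 2027

3 months after 23 June 2027 falls in September 2027; the last day of that month is 30 September 2027.
Since 30 September 2027 is a Thursday and not a holiday, the date is unchanged.
The 15-calendar-day extension moves the deadline from 30 September 2027 to 15 October 2027.
15 October 2027 falls on a Friday, which is a business day, so no adjustment is needed.
The final due date is 15 October 2027.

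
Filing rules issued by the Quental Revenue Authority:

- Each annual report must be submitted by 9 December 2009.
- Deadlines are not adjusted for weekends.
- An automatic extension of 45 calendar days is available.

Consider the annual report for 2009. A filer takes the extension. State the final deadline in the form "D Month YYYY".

23 January 2010

The statutory due date is 9 December 2009.
9 December 2009 is a Wednesday; no weekend or holiday adjustment applies.
The 45-calendar-day extension moves the deadline from 9 December 2009 to 23 January 2010.
No adjustment is made for weekends or holidays, so 23 January 2010 stands.
So the filing is due 23 January 2010.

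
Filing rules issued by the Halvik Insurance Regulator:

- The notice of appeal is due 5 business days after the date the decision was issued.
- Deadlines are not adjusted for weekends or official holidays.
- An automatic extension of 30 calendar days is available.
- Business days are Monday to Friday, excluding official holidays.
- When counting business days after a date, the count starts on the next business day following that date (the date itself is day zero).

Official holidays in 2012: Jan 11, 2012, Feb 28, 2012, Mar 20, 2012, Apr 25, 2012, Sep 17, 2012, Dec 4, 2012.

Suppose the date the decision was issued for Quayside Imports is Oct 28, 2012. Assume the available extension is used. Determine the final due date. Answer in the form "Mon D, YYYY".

Dec 2, 2012

Counting 5 business days after Oct 28, 2012 (skipping weekends and listed holidays) reaches Nov 2, 2012.
Nov 2, 2012 is a Friday; no weekend or holiday adjustment applies.
Applying the 30-calendar-day extension: Nov 2, 2012 + 30 days = Dec 2, 2012.
Dec 2, 2012 falls on a Sunday. The rules make no weekend/holiday allowance, so it remains Dec 2, 2012.
So the filing is due Dec 2, 2012.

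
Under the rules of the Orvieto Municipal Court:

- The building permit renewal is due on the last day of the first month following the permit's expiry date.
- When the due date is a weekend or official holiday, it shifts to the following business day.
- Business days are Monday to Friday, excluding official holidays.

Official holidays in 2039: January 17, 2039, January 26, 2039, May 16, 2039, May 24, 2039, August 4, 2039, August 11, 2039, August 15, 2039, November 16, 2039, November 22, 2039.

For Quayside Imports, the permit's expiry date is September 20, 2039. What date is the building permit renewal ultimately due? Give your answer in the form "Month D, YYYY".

October 31, 2039

1 month after September 20, 2039 is October 2039; that month ends on October 31, 2039.
October 31, 2039 falls on a Monday, which is a business day, so no adjustment is needed.
So the filing is due October 31, 2039.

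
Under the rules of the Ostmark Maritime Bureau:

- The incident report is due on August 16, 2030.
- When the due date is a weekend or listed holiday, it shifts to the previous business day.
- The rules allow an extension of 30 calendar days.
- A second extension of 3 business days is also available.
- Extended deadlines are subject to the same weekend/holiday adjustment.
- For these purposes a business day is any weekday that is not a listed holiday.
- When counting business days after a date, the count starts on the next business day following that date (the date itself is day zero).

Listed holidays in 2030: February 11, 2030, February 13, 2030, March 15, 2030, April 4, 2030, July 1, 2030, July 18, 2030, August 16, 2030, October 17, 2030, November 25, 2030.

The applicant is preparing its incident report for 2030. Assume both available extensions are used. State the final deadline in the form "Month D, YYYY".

The stated deadline is August 16, 2030.
August 16, 2030 is a listed holiday, so it moves to the preceding business day, August 15, 2030 (Thursday).
Add the 30 calendar-day extension to August 15, 2030: September 14, 2030.
Because September 14, 2030 is a Saturday, the deadline becomes September 13, 2030 (Friday).
The 3-business-day extension runs from September 13, 2030 to September 18, 2030.
Since September 18, 2030 is a Wednesday and not a holiday, the date is unchanged.
Final deadline: September 18, 2030.

September 18, 2030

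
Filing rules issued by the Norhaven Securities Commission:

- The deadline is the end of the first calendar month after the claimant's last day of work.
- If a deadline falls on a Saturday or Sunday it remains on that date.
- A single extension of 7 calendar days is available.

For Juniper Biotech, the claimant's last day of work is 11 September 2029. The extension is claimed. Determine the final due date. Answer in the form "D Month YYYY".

The first month after 11 September 2029 is October 2029, whose last day is 31 October 2029.
No adjustment is made for weekends or holidays, so 31 October 2029 stands.
With the 7-day extension, 31 October 2029 becomes 7 November 2029.
7 November 2029 falls on a Wednesday. The rules make no weekend/holiday allowance, so it remains 7 November 2029.
The final due date is 7 November 2029.

7 November 2029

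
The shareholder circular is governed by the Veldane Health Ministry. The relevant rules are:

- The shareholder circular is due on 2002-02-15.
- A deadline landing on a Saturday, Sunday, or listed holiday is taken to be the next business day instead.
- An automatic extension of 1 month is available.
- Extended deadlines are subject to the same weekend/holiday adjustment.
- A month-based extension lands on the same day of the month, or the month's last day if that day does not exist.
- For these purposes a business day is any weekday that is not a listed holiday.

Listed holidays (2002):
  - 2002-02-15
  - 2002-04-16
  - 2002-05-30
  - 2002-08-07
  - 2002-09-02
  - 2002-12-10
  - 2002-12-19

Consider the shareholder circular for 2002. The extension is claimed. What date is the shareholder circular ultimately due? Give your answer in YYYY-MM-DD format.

2002-03-18

Start from the fixed due date, 2002-02-15.
2002-02-15 is a listed holiday, so it moves to the next business day, 2002-02-18 (Monday).
Applying the 1 month extension: 1 month after 2002-02-18 is 2002-03-18.
2002-03-18 is a Monday and not a listed holiday, so it stands.
So the filing is due 2002-03-18.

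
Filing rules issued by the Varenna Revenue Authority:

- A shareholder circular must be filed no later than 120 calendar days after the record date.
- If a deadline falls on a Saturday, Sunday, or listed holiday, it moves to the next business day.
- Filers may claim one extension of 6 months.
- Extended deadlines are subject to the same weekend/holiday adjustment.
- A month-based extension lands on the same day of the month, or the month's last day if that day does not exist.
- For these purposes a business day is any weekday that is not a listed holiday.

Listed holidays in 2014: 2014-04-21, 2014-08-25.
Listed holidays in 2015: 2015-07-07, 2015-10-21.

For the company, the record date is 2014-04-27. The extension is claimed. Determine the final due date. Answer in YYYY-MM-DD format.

Trigger date 2014-04-27 + 120 calendar days = 2014-08-25.
2014-08-25 falls on a listed holiday. Rolling to the next business day gives 2014-08-26, a Tuesday.
Applying the 6 months extension: 6 months after 2014-08-26 is 2015-02-26.
2015-02-26 is a Thursday and not a listed holiday, so it stands.
Deadline: 2015-02-26.

2015-02-26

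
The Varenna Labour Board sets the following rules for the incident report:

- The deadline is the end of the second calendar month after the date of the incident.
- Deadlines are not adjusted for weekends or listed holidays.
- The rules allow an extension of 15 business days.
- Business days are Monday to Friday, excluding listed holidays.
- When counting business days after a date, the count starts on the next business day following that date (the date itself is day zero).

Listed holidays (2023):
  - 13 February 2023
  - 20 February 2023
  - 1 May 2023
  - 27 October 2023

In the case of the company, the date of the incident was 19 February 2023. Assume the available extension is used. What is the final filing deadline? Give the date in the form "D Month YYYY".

2 months after 19 February 2023 falls in April 2023; the last day of that month is 30 April 2023.
30 April 2023 falls on a Sunday. The rules make no weekend/holiday allowance, so it remains 30 April 2023.
Counting 15 further business days from 30 April 2023 reaches 22 May 2023.
No adjustment is made for weekends or holidays, so 22 May 2023 stands.
The final due date is 22 May 2023.

22 May 2023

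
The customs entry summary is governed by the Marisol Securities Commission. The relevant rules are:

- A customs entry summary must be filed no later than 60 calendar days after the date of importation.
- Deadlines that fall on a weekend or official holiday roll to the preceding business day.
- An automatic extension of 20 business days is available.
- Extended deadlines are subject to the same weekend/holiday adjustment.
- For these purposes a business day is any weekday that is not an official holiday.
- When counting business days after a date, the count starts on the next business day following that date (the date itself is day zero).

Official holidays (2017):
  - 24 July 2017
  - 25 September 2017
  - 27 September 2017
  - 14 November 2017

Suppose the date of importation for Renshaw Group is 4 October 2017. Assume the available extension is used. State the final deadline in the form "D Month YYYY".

Adding 60 calendar days to 4 October 2017 gives 3 December 2017.
3 December 2017 falls on a Sunday. Rolling to the preceding business day gives 1 December 2017, a Friday.
Applying the 20-business-day extension: 20 business days after 1 December 2017 is 29 December 2017.
29 December 2017 (Friday) is already a business day.
So the filing is due 29 December 2017.

29 December 2017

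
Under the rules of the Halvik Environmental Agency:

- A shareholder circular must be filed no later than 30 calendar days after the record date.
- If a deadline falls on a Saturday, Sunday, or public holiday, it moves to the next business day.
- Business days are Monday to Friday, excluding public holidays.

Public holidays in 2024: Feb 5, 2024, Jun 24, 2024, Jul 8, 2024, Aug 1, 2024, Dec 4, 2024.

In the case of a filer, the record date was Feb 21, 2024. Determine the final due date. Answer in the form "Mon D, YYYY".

30 calendar days after Feb 21, 2024 is Mar 22, 2024.
Since Mar 22, 2024 is a Friday and not a holiday, the date is unchanged.
Final deadline: Mar 22, 2024.

Mar 22, 2024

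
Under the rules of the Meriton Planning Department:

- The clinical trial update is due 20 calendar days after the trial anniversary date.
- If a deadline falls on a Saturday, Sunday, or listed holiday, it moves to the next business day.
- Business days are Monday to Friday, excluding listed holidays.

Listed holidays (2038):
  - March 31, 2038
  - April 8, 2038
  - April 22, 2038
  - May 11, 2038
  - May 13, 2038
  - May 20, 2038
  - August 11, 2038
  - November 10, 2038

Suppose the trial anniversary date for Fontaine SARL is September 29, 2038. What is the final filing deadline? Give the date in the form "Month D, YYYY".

October 19, 2038

20 calendar days after September 29, 2038 is October 19, 2038.
October 19, 2038 falls on a Tuesday, which is a business day, so no adjustment is needed.
So the filing is due October 19, 2038.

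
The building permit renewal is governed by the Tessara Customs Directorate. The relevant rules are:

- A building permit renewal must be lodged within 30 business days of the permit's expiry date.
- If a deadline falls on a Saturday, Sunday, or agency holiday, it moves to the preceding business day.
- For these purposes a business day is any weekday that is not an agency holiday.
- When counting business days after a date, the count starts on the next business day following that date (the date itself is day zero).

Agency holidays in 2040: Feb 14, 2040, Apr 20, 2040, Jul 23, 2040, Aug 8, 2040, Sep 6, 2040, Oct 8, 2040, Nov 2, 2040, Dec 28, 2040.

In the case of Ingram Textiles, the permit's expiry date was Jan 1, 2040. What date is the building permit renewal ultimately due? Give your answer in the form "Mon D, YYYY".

Feb 10, 2040

30 business days after Jan 1, 2040, excluding weekends and holidays, is Feb 10, 2040.
Feb 10, 2040 falls on a Friday, which is a business day, so no adjustment is needed.
The final due date is Feb 10, 2040.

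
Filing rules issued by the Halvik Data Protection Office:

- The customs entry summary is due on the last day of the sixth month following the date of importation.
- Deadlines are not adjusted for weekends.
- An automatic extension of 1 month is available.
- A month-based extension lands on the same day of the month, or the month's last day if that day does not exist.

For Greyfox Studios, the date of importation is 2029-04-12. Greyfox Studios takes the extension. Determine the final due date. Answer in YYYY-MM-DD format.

6 months after 2029-04-12 falls in October 2029; the last day of that month is 2029-10-31.
2029-10-31 is a Wednesday; no weekend or holiday adjustment applies.
Add 1 month to 2029-10-31: 2029-11-30 (day 31 does not exist in November, so the month's last day is used).
2029-11-30 is a Friday; no weekend or holiday adjustment applies.
The final due date is 2029-11-30.

2029-11-30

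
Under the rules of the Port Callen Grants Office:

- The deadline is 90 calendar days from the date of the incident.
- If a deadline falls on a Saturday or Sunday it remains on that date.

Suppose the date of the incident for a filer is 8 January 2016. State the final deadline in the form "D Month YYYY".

90 calendar days after 8 January 2016 is 7 April 2016.
7 April 2016 is a Thursday; no weekend or holiday adjustment applies.
Final deadline: 7 April 2016.

7 April 2016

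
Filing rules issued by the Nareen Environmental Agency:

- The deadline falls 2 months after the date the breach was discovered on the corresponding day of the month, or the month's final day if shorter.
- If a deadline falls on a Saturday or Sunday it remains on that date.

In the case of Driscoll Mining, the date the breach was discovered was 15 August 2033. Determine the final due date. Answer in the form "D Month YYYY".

2 months from 15 August 2033 is 15 October 2033.
No adjustment is made for weekends or holidays, so 15 October 2033 stands.
Final deadline: 15 October 2033.

15 October 2033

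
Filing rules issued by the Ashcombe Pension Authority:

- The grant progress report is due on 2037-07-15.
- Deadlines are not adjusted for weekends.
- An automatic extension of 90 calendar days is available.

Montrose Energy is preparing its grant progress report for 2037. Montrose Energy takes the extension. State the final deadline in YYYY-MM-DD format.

The statutory due date is 2037-07-15.
2037-07-15 is a Wednesday; no weekend or holiday adjustment applies.
Applying the 90-calendar-day extension: 2037-07-15 + 90 days = 2037-10-13.
No adjustment is made for weekends or holidays, so 2037-10-13 stands.
So the filing is due 2037-10-13.

2037-10-13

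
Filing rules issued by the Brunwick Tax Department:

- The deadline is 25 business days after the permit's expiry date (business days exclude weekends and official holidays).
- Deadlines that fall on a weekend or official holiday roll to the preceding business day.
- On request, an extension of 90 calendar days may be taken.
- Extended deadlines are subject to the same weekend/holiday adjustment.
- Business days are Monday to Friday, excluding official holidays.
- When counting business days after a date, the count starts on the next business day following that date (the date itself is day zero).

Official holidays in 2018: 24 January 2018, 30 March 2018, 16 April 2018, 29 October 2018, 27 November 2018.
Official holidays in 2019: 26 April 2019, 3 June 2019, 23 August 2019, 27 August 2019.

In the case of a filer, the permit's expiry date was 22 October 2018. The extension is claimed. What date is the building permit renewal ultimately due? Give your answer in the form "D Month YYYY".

26 February 2019

25 business days after 22 October 2018, excluding weekends and holidays, is 28 November 2018.
Since 28 November 2018 is a Wednesday and not a holiday, the date is unchanged.
The 90-calendar-day extension moves the deadline from 28 November 2018 to 26 February 2019.
26 February 2019 falls on a Tuesday, which is a business day, so no adjustment is needed.
The final due date is 26 February 2019.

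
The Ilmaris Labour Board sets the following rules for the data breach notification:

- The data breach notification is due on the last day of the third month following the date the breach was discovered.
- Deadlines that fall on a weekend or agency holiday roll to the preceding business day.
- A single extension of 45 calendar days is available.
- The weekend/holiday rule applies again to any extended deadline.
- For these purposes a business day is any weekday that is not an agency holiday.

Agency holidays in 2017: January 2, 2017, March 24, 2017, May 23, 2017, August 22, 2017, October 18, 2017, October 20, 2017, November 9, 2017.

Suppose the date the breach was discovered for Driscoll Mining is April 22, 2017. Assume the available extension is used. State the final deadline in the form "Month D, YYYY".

The third month after April 22, 2017 is July 2017, whose last day is July 31, 2017.
July 31, 2017 falls on a Monday, which is a business day, so no adjustment is needed.
Add the 45 calendar-day extension to July 31, 2017: September 14, 2017.
Since September 14, 2017 is a Thursday and not a holiday, the date is unchanged.
The final due date is September 14, 2017.

September 14, 2017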